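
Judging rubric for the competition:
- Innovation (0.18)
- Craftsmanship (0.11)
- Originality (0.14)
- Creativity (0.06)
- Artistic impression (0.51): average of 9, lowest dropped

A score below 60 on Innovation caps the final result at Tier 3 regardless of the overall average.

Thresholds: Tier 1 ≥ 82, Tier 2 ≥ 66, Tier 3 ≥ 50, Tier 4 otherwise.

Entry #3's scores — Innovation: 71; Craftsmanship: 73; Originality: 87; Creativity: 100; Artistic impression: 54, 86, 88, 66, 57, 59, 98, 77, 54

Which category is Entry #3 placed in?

Tier 2

Artistic impression: drop 54 → average of remaining 8 = 585/8 = 73.125
Innovation score 71 ≥ 60: minimum met.
Weighted total:
  Innovation 71 × 0.18 = 12.78
  Craftsmanship 73 × 0.11 = 8.03
  Originality 87 × 0.14 = 12.18
  Creativity 100 × 0.06 = 6
  Artistic impression 73.125 × 0.51 = 37.29375
Sum = 76.28375
76.28375 is ≥ 66 and < 82 → Tier 2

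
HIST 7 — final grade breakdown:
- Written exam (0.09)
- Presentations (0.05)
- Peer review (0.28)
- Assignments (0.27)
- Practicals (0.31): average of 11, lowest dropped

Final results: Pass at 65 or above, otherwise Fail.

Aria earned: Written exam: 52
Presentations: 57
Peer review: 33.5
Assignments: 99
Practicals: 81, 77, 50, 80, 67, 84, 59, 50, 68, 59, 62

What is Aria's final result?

Fail

Practicals: drop 50 → average of remaining 10 = 687/10 = 68.7
Weighted total:
  Written exam 52 × 0.09 = 4.68
  Presentations 57 × 0.05 = 2.85
  Peer review 33.5 × 0.28 = 9.38
  Assignments 99 × 0.27 = 26.73
  Practicals 68.7 × 0.31 = 21.297
Sum = 64.937
64.937 < 65 → Fail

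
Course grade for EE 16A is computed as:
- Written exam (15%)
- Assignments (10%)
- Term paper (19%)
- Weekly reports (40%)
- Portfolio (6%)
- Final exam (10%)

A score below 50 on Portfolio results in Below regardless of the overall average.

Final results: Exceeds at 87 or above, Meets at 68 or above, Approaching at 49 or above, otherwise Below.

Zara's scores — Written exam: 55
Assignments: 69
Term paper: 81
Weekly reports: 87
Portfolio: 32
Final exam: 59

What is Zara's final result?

Below

Portfolio score 32 < 50: minimum not met.
Weighted total:
  Written exam 55 × 0.15 = 8.25
  Assignments 69 × 0.1 = 6.9
  Term paper 81 × 0.19 = 15.39
  Weekly reports 87 × 0.4 = 34.8
  Portfolio 32 × 0.06 = 1.92
  Final exam 59 × 0.1 = 5.9
Sum = 73.16
Because the Portfolio minimum was not met, the result is Below.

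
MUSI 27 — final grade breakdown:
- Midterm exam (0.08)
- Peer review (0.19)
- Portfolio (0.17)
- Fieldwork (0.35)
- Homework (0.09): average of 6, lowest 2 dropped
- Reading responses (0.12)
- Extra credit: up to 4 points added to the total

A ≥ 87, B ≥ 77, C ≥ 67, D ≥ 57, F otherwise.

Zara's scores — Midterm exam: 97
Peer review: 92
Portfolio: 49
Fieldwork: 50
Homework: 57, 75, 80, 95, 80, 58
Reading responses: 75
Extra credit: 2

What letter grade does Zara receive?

Homework: drop 57, 58 → average of remaining 4 = 330/4 = 82.5
Weighted total:
  Midterm exam 97 × 0.08 = 7.76
  Peer review 92 × 0.19 = 17.48
  Portfolio 49 × 0.17 = 8.33
  Fieldwork 50 × 0.35 = 17.5
  Homework 82.5 × 0.09 = 7.425
  Reading responses 75 × 0.12 = 9
Sum = 67.495
Extra credit: 67.495 + 2 = 69.495
69.495 is ≥ 67 and < 77 → C

C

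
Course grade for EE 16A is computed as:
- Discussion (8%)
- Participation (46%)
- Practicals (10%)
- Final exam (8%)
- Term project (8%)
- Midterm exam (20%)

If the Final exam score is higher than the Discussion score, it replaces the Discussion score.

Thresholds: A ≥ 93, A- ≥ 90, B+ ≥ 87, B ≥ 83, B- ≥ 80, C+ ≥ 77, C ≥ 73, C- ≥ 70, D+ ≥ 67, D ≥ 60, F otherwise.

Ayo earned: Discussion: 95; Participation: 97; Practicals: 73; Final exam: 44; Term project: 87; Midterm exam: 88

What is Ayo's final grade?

Final exam (44) ≤ Discussion (95), so Discussion stays at 95.
Weighted total:
  Discussion 95 × 0.08 = 7.6
  Participation 97 × 0.46 = 44.62
  Practicals 73 × 0.1 = 7.3
  Final exam 44 × 0.08 = 3.52
  Term project 87 × 0.08 = 6.96
  Midterm exam 88 × 0.2 = 17.6
Sum = 87.6
87.6 is ≥ 87 and < 90 → B+

B+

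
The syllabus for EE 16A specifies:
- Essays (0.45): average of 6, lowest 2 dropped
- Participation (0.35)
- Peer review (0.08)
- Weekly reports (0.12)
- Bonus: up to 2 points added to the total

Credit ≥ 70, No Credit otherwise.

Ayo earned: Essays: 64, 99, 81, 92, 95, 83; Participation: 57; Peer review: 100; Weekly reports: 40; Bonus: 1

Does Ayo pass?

Credit

Essays: drop 64, 81 → average of remaining 4 = 369/4 = 92.25
Weighted total:
  Essays 92.25 × 0.45 = 41.5125
  Participation 57 × 0.35 = 19.95
  Peer review 100 × 0.08 = 8
  Weekly reports 40 × 0.12 = 4.8
Sum = 74.2625
Bonus: 74.2625 + 1 = 75.2625
75.2625 ≥ 70 → Credit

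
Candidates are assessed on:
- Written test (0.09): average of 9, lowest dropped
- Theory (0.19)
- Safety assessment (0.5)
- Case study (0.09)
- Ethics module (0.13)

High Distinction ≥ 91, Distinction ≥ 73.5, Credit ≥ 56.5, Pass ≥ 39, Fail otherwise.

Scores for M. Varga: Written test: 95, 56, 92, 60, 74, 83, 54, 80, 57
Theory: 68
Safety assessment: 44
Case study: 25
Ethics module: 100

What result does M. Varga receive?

Credit

Written test: drop 54 → average of remaining 8 = 597/8 = 74.625
Weighted total:
  Written test 74.625 × 0.09 = 6.71625
  Theory 68 × 0.19 = 12.92
  Safety assessment 44 × 0.5 = 22
  Case study 25 × 0.09 = 2.25
  Ethics module 100 × 0.13 = 13
Sum = 56.88625
56.88625 is ≥ 56.5 and < 73.5 → Credit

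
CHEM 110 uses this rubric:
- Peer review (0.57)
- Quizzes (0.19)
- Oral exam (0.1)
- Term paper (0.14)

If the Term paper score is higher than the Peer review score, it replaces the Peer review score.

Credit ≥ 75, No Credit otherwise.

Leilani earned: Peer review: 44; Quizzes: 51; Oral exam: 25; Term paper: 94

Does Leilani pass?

Credit

Term paper (94) > Peer review (44), so Peer review counts as 94.
Weighted total:
  Peer review 94 × 0.57 = 53.58
  Quizzes 51 × 0.19 = 9.69
  Oral exam 25 × 0.1 = 2.5
  Term paper 94 × 0.14 = 13.16
Sum = 78.93
78.93 ≥ 75 → Credit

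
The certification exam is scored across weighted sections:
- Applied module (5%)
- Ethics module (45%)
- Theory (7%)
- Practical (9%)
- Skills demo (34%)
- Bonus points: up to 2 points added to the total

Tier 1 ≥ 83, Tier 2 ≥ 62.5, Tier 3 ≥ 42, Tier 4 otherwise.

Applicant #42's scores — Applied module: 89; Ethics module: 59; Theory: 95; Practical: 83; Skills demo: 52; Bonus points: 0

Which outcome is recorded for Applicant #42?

Weighted total:
  Applied module 89 × 0.05 = 4.45
  Ethics module 59 × 0.45 = 26.55
  Theory 95 × 0.07 = 6.65
  Practical 83 × 0.09 = 7.47
  Skills demo 52 × 0.34 = 17.68
Sum = 62.8
Bonus points: 62.8 + 0 = 62.8
62.8 is ≥ 62.5 and < 83 → Tier 2

Tier 2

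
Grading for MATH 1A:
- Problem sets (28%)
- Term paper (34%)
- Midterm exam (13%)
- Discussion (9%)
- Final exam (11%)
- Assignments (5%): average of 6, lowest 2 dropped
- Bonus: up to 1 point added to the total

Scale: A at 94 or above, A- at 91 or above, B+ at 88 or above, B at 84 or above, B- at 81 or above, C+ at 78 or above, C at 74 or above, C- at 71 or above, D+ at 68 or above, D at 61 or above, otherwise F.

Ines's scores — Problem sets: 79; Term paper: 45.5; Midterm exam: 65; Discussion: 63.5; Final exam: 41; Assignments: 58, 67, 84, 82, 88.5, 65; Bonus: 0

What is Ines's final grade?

F

Assignments: drop 58, 65 → average of remaining 4 = 321.5/4 = 80.375
Weighted total:
  Problem sets 79 × 0.28 = 22.12
  Term paper 45.5 × 0.34 = 15.47
  Midterm exam 65 × 0.13 = 8.45
  Discussion 63.5 × 0.09 = 5.715
  Final exam 41 × 0.11 = 4.51
  Assignments 80.375 × 0.05 = 4.01875
Sum = 60.28375
Bonus: 60.28375 + 0 = 60.28375
60.28375 < 61 → F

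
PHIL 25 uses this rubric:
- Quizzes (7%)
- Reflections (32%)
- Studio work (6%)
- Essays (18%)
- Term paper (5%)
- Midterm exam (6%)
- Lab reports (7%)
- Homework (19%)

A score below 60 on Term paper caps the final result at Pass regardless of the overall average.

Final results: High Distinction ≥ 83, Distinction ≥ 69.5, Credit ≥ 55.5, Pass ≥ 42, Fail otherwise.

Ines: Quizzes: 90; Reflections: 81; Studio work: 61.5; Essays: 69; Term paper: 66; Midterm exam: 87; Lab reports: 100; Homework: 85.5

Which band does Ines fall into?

Term paper score 66 ≥ 60: minimum met.
Weighted total:
  Quizzes 90 × 0.07 = 6.3
  Reflections 81 × 0.32 = 25.92
  Studio work 61.5 × 0.06 = 3.69
  Essays 69 × 0.18 = 12.42
  Term paper 66 × 0.05 = 3.3
  Midterm exam 87 × 0.06 = 5.22
  Lab reports 100 × 0.07 = 7
  Homework 85.5 × 0.19 = 16.245
Sum = 80.095
80.095 is ≥ 69.5 and < 83 → Distinction

Distinction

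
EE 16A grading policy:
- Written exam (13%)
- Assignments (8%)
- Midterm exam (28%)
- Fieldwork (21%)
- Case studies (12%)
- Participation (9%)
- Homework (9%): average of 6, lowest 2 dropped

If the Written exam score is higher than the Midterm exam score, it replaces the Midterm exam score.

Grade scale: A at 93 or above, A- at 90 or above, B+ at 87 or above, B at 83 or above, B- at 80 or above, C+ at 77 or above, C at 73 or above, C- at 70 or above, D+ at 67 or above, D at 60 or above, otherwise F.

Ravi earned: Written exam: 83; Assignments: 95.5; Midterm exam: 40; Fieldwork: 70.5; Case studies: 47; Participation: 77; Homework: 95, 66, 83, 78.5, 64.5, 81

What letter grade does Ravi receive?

C

Homework: drop 64.5, 66 → average of remaining 4 = 337.5/4 = 84.375
Written exam (83) > Midterm exam (40), so Midterm exam counts as 83.
Weighted total:
  Written exam 83 × 0.13 = 10.79
  Assignments 95.5 × 0.08 = 7.64
  Midterm exam 83 × 0.28 = 23.24
  Fieldwork 70.5 × 0.21 = 14.805
  Case studies 47 × 0.12 = 5.64
  Participation 77 × 0.09 = 6.93
  Homework 84.375 × 0.09 = 7.59375
Sum = 76.63875
76.63875 is ≥ 73 and < 77 → C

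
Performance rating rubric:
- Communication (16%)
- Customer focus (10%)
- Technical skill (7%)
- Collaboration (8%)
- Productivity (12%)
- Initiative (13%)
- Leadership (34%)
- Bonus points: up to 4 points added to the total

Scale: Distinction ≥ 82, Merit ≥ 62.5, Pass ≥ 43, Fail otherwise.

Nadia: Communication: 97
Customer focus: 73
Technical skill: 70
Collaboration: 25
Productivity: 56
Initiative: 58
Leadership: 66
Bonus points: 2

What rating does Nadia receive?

Merit

Weighted total:
  Communication 97 × 0.16 = 15.52
  Customer focus 73 × 0.1 = 7.3
  Technical skill 70 × 0.07 = 4.9
  Collaboration 25 × 0.08 = 2
  Productivity 56 × 0.12 = 6.72
  Initiative 58 × 0.13 = 7.54
  Leadership 66 × 0.34 = 22.44
Sum = 66.42
Bonus points: 66.42 + 2 = 68.42
68.42 is ≥ 62.5 and < 82 → Merit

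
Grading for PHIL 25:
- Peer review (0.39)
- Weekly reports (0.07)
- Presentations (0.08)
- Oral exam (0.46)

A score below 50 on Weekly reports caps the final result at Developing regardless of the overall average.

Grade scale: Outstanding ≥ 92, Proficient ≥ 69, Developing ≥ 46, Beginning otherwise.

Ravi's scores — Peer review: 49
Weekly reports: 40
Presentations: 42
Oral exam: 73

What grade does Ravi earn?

Developing

Weekly reports score 40 < 50: minimum not met.
Weighted total:
  Peer review 49 × 0.39 = 19.11
  Weekly reports 40 × 0.07 = 2.8
  Presentations 42 × 0.08 = 3.36
  Oral exam 73 × 0.46 = 33.58
Sum = 58.85
58.85 would be Developing; cap at Developing applies → Developing.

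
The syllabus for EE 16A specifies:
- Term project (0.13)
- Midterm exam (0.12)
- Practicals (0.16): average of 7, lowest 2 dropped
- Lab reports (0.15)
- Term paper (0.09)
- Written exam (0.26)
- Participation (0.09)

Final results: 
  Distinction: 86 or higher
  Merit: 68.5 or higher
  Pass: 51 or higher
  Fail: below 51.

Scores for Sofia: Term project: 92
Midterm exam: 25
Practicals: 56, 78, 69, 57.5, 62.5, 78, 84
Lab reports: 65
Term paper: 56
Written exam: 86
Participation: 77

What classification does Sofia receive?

Merit

Practicals: drop 56, 57.5 → average of remaining 5 = 371.5/5 = 74.3
Weighted total:
  Term project 92 × 0.13 = 11.96
  Midterm exam 25 × 0.12 = 3
  Practicals 74.3 × 0.16 = 11.888
  Lab reports 65 × 0.15 = 9.75
  Term paper 56 × 0.09 = 5.04
  Written exam 86 × 0.26 = 22.36
  Participation 77 × 0.09 = 6.93
Sum = 70.928
70.928 is ≥ 68.5 and < 86 → Merit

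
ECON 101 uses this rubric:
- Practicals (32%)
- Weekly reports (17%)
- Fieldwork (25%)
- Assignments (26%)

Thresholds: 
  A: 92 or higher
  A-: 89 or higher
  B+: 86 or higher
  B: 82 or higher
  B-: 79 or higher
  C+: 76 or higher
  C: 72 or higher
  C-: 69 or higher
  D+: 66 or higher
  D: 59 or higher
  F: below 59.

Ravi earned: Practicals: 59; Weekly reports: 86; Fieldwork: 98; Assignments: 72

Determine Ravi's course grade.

Weighted total:
  Practicals 59 × 0.32 = 18.88
  Weekly reports 86 × 0.17 = 14.62
  Fieldwork 98 × 0.25 = 24.5
  Assignments 72 × 0.26 = 18.72
Sum = 76.72
76.72 is ≥ 76 and < 79 → C+

C+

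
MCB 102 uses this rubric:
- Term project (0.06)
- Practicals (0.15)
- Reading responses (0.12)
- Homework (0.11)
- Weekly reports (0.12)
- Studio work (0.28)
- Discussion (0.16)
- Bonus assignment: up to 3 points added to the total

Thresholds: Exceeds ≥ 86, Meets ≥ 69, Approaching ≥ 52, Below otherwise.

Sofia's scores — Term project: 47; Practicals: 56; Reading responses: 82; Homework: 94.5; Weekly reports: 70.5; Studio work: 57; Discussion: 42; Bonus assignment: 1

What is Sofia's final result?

Approaching

Weighted total:
  Term project 47 × 0.06 = 2.82
  Practicals 56 × 0.15 = 8.4
  Reading responses 82 × 0.12 = 9.84
  Homework 94.5 × 0.11 = 10.395
  Weekly reports 70.5 × 0.12 = 8.46
  Studio work 57 × 0.28 = 15.96
  Discussion 42 × 0.16 = 6.72
Sum = 62.595
Bonus assignment: 62.595 + 1 = 63.595
63.595 is ≥ 52 and < 69 → Approaching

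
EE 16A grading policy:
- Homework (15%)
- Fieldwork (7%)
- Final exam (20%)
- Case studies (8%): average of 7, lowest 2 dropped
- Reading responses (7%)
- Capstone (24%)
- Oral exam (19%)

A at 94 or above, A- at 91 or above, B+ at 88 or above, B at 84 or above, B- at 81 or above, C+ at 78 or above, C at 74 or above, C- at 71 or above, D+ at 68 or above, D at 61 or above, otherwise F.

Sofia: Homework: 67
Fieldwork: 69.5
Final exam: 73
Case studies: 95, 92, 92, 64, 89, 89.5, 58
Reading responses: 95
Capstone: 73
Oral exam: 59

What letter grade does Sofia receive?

Case studies: drop 58, 64 → average of remaining 5 = 457.5/5 = 91.5
Weighted total:
  Homework 67 × 0.15 = 10.05
  Fieldwork 69.5 × 0.07 = 4.865
  Final exam 73 × 0.2 = 14.6
  Case studies 91.5 × 0.08 = 7.32
  Reading responses 95 × 0.07 = 6.65
  Capstone 73 × 0.24 = 17.52
  Oral exam 59 × 0.19 = 11.21
Sum = 72.215
72.215 is ≥ 71 and < 74 → C-

C-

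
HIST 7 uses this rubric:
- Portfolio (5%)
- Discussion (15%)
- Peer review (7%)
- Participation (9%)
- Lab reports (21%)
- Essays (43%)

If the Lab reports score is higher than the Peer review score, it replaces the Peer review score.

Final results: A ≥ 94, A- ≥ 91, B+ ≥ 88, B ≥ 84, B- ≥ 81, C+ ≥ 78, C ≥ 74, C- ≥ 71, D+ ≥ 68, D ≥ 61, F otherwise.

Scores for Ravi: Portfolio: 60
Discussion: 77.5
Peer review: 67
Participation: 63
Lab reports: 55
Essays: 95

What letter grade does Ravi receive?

Lab reports (55) ≤ Peer review (67), so Peer review stays at 67.
Weighted total:
  Portfolio 60 × 0.05 = 3
  Discussion 77.5 × 0.15 = 11.625
  Peer review 67 × 0.07 = 4.69
  Participation 63 × 0.09 = 5.67
  Lab reports 55 × 0.21 = 11.55
  Essays 95 × 0.43 = 40.85
Sum = 77.385
77.385 is ≥ 74 and < 78 → C

C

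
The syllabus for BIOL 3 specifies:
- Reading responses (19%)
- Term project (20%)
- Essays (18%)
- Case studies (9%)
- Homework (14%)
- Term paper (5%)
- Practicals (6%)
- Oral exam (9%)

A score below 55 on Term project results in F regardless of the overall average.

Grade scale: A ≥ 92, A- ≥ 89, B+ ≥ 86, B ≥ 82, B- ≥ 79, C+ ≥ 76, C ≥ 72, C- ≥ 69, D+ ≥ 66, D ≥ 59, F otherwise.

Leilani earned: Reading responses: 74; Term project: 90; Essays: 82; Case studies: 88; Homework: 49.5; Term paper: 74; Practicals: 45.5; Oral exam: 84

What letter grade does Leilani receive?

Term project score 90 ≥ 55: minimum met.
Weighted total:
  Reading responses 74 × 0.19 = 14.06
  Term project 90 × 0.2 = 18
  Essays 82 × 0.18 = 14.76
  Case studies 88 × 0.09 = 7.92
  Homework 49.5 × 0.14 = 6.93
  Term paper 74 × 0.05 = 3.7
  Practicals 45.5 × 0.06 = 2.73
  Oral exam 84 × 0.09 = 7.56
Sum = 75.66
75.66 is ≥ 72 and < 76 → C

C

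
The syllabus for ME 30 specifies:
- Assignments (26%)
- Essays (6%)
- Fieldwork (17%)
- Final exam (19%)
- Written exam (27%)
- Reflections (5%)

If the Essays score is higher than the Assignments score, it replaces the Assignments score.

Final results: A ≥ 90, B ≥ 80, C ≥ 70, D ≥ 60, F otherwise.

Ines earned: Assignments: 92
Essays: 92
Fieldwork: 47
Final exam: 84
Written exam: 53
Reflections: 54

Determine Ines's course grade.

C

Essays (92) ≤ Assignments (92), so Assignments stays at 92.
Weighted total:
  Assignments 92 × 0.26 = 23.92
  Essays 92 × 0.06 = 5.52
  Fieldwork 47 × 0.17 = 7.99
  Final exam 84 × 0.19 = 15.96
  Written exam 53 × 0.27 = 14.31
  Reflections 54 × 0.05 = 2.7
Sum = 70.4
70.4 is ≥ 70 and < 80 → C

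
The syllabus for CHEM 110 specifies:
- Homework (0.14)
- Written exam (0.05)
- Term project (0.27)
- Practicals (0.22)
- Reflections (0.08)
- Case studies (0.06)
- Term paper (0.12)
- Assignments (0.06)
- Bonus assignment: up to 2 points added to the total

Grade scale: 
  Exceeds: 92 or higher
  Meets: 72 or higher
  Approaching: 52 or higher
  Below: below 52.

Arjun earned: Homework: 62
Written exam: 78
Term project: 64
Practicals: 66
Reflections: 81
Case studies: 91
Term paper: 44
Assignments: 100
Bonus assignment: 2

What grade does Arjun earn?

Approaching

Weighted total:
  Homework 62 × 0.14 = 8.68
  Written exam 78 × 0.05 = 3.9
  Term project 64 × 0.27 = 17.28
  Practicals 66 × 0.22 = 14.52
  Reflections 81 × 0.08 = 6.48
  Case studies 91 × 0.06 = 5.46
  Term paper 44 × 0.12 = 5.28
  Assignments 100 × 0.06 = 6
Sum = 67.6
Bonus assignment: 67.6 + 2 = 69.6
69.6 is ≥ 52 and < 72 → Approaching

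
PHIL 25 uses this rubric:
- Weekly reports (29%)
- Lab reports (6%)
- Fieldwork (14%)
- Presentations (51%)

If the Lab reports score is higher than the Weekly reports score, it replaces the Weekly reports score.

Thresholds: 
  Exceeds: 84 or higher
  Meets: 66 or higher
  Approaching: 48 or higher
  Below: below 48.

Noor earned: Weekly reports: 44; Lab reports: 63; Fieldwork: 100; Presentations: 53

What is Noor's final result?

Approaching

Lab reports (63) > Weekly reports (44), so Weekly reports counts as 63.
Weighted total:
  Weekly reports 63 × 0.29 = 18.27
  Lab reports 63 × 0.06 = 3.78
  Fieldwork 100 × 0.14 = 14
  Presentations 53 × 0.51 = 27.03
Sum = 63.08
63.08 is ≥ 48 and < 66 → Approaching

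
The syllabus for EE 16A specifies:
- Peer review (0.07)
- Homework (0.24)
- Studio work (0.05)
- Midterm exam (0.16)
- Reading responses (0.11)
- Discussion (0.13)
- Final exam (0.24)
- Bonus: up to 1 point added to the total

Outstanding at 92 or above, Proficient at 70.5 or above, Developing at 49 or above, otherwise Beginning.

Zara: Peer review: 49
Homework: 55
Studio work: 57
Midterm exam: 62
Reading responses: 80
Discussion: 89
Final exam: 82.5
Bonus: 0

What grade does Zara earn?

Weighted total:
  Peer review 49 × 0.07 = 3.43
  Homework 55 × 0.24 = 13.2
  Studio work 57 × 0.05 = 2.85
  Midterm exam 62 × 0.16 = 9.92
  Reading responses 80 × 0.11 = 8.8
  Discussion 89 × 0.13 = 11.57
  Final exam 82.5 × 0.24 = 19.8
Sum = 69.57
Bonus: 69.57 + 0 = 69.57
69.57 is ≥ 49 and < 70.5 → Developing

Developing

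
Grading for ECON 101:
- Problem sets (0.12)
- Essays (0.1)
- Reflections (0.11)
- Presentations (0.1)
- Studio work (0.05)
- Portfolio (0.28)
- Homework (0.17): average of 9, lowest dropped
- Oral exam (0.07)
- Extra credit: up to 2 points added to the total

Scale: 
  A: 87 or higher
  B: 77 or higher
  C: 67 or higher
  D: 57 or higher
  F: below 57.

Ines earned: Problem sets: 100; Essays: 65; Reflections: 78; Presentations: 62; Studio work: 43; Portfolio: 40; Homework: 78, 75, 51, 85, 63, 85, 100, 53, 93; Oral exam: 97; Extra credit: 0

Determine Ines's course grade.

Homework: drop 51 → average of remaining 8 = 632/8 = 79
Weighted total:
  Problem sets 100 × 0.12 = 12
  Essays 65 × 0.1 = 6.5
  Reflections 78 × 0.11 = 8.58
  Presentations 62 × 0.1 = 6.2
  Studio work 43 × 0.05 = 2.15
  Portfolio 40 × 0.28 = 11.2
  Homework 79 × 0.17 = 13.43
  Oral exam 97 × 0.07 = 6.79
Sum = 66.85
Extra credit: 66.85 + 0 = 66.85
66.85 is ≥ 57 and < 67 → D

D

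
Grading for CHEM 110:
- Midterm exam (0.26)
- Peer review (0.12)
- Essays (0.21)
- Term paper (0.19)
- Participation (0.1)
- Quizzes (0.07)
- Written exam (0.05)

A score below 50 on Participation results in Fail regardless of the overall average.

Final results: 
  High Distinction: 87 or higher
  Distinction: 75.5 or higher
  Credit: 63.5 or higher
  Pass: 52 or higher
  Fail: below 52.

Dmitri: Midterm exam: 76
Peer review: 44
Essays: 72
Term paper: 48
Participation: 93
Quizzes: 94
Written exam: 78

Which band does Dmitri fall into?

Participation score 93 ≥ 50: minimum met.
Weighted total:
  Midterm exam 76 × 0.26 = 19.76
  Peer review 44 × 0.12 = 5.28
  Essays 72 × 0.21 = 15.12
  Term paper 48 × 0.19 = 9.12
  Participation 93 × 0.1 = 9.3
  Quizzes 94 × 0.07 = 6.58
  Written exam 78 × 0.05 = 3.9
Sum = 69.06
69.06 is ≥ 63.5 and < 75.5 → Credit

Credit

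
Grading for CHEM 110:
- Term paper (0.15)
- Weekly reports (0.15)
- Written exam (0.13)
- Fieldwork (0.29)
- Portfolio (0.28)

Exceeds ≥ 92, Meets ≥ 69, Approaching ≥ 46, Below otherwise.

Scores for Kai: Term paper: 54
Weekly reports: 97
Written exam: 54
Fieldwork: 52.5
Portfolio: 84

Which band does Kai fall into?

Approaching

Weighted total:
  Term paper 54 × 0.15 = 8.1
  Weekly reports 97 × 0.15 = 14.55
  Written exam 54 × 0.13 = 7.02
  Fieldwork 52.5 × 0.29 = 15.225
  Portfolio 84 × 0.28 = 23.52
Sum = 68.415
68.415 is ≥ 46 and < 69 → Approaching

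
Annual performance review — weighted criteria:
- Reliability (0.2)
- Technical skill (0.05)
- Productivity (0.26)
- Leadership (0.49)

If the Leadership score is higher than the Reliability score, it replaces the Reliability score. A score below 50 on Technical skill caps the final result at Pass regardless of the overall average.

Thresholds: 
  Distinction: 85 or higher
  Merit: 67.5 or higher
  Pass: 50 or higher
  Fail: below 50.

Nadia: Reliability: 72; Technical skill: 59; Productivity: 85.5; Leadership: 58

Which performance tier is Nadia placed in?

Merit

Leadership (58) ≤ Reliability (72), so Reliability stays at 72.
Technical skill score 59 ≥ 50: minimum met.
Weighted total:
  Reliability 72 × 0.2 = 14.4
  Technical skill 59 × 0.05 = 2.95
  Productivity 85.5 × 0.26 = 22.23
  Leadership 58 × 0.49 = 28.42
Sum = 68
68 is ≥ 67.5 and < 85 → Merit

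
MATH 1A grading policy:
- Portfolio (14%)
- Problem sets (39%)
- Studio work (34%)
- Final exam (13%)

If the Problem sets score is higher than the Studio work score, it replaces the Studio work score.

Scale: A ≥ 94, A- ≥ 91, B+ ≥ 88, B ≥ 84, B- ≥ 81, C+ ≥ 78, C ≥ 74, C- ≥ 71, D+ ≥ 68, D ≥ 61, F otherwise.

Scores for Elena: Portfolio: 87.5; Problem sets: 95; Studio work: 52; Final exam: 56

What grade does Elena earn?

B+

Problem sets (95) > Studio work (52), so Studio work counts as 95.
Weighted total:
  Portfolio 87.5 × 0.14 = 12.25
  Problem sets 95 × 0.39 = 37.05
  Studio work 95 × 0.34 = 32.3
  Final exam 56 × 0.13 = 7.28
Sum = 88.88
88.88 is ≥ 88 and < 91 → B+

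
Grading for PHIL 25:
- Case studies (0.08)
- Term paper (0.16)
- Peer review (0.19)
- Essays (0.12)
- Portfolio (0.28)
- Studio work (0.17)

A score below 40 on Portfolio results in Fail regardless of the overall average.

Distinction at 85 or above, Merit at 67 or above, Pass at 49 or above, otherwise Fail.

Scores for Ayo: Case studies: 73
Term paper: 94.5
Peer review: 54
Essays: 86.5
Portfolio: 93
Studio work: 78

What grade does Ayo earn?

Merit

Portfolio score 93 ≥ 40: minimum met.
Weighted total:
  Case studies 73 × 0.08 = 5.84
  Term paper 94.5 × 0.16 = 15.12
  Peer review 54 × 0.19 = 10.26
  Essays 86.5 × 0.12 = 10.38
  Portfolio 93 × 0.28 = 26.04
  Studio work 78 × 0.17 = 13.26
Sum = 80.9
80.9 is ≥ 67 and < 85 → Merit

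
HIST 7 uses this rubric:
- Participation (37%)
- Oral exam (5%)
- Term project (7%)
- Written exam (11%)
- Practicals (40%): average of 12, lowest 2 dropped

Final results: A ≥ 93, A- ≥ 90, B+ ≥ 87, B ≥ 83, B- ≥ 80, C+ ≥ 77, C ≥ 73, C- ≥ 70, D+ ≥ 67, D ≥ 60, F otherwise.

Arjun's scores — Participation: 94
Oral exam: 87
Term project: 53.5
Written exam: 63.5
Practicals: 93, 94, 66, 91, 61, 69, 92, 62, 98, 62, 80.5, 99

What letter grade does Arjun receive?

Practicals: drop 61, 62 → average of remaining 10 = 844.5/10 = 84.45
Weighted total:
  Participation 94 × 0.37 = 34.78
  Oral exam 87 × 0.05 = 4.35
  Term project 53.5 × 0.07 = 3.745
  Written exam 63.5 × 0.11 = 6.985
  Practicals 84.45 × 0.4 = 33.78
Sum = 83.64
83.64 is ≥ 83 and < 87 → B

B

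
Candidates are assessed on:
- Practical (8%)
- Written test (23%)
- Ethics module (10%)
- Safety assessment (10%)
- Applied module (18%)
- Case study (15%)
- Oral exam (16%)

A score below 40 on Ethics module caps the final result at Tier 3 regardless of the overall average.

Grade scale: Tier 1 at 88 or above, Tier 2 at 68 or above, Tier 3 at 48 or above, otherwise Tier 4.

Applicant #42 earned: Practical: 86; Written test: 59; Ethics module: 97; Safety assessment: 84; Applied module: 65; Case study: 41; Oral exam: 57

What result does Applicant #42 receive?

Tier 3

Ethics module score 97 ≥ 40: minimum met.
Weighted total:
  Practical 86 × 0.08 = 6.88
  Written test 59 × 0.23 = 13.57
  Ethics module 97 × 0.1 = 9.7
  Safety assessment 84 × 0.1 = 8.4
  Applied module 65 × 0.18 = 11.7
  Case study 41 × 0.15 = 6.15
  Oral exam 57 × 0.16 = 9.12
Sum = 65.52
65.52 is ≥ 48 and < 68 → Tier 3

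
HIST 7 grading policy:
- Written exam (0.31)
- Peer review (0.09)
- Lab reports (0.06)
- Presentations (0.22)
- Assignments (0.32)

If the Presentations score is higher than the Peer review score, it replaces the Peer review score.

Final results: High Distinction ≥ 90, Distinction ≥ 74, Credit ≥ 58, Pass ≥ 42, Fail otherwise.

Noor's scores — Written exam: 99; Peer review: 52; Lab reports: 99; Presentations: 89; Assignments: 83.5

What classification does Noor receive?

Presentations (89) > Peer review (52), so Peer review counts as 89.
Weighted total:
  Written exam 99 × 0.31 = 30.69
  Peer review 89 × 0.09 = 8.01
  Lab reports 99 × 0.06 = 5.94
  Presentations 89 × 0.22 = 19.58
  Assignments 83.5 × 0.32 = 26.72
Sum = 90.94
90.94 ≥ 90 → High Distinction

High Distinction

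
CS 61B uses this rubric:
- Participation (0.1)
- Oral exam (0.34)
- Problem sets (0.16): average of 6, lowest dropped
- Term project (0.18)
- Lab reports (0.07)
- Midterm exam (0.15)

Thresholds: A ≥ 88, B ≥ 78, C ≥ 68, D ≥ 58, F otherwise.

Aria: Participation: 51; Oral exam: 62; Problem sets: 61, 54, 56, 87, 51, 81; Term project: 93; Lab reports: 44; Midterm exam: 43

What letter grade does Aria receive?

D

Problem sets: drop 51 → average of remaining 5 = 339/5 = 67.8
Weighted total:
  Participation 51 × 0.1 = 5.1
  Oral exam 62 × 0.34 = 21.08
  Problem sets 67.8 × 0.16 = 10.848
  Term project 93 × 0.18 = 16.74
  Lab reports 44 × 0.07 = 3.08
  Midterm exam 43 × 0.15 = 6.45
Sum = 63.298
63.298 is ≥ 58 and < 68 → D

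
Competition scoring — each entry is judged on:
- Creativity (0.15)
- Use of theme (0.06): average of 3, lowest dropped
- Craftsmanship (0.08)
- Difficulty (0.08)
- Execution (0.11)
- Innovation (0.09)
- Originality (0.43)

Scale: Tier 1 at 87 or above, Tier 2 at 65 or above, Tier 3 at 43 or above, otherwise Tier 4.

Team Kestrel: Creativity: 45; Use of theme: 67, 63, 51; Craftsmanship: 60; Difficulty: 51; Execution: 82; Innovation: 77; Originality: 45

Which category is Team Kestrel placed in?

Tier 3

Use of theme: drop 51 → average of remaining 2 = 130/2 = 65
Weighted total:
  Creativity 45 × 0.15 = 6.75
  Use of theme 65 × 0.06 = 3.9
  Craftsmanship 60 × 0.08 = 4.8
  Difficulty 51 × 0.08 = 4.08
  Execution 82 × 0.11 = 9.02
  Innovation 77 × 0.09 = 6.93
  Originality 45 × 0.43 = 19.35
Sum = 54.83
54.83 is ≥ 43 and < 65 → Tier 3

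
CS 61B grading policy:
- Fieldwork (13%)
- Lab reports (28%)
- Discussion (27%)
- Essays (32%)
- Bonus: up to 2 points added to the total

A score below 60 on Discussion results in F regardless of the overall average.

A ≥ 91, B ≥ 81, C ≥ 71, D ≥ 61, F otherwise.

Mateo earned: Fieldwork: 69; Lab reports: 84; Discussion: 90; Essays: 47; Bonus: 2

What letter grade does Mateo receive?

C

Discussion score 90 ≥ 60: minimum met.
Weighted total:
  Fieldwork 69 × 0.13 = 8.97
  Lab reports 84 × 0.28 = 23.52
  Discussion 90 × 0.27 = 24.3
  Essays 47 × 0.32 = 15.04
Sum = 71.83
Bonus: 71.83 + 2 = 73.83
73.83 is ≥ 71 and < 81 → C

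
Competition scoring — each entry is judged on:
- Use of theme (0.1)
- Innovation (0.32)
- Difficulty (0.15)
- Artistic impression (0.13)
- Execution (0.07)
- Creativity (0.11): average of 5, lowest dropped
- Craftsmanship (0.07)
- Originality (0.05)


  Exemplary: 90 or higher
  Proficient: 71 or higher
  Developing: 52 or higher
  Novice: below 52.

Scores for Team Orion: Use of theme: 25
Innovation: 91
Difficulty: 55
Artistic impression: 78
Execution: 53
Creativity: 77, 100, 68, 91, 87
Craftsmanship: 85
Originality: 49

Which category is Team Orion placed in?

Creativity: drop 68 → average of remaining 4 = 355/4 = 88.75
Weighted total:
  Use of theme 25 × 0.1 = 2.5
  Innovation 91 × 0.32 = 29.12
  Difficulty 55 × 0.15 = 8.25
  Artistic impression 78 × 0.13 = 10.14
  Execution 53 × 0.07 = 3.71
  Creativity 88.75 × 0.11 = 9.7625
  Craftsmanship 85 × 0.07 = 5.95
  Originality 49 × 0.05 = 2.45
Sum = 71.8825
71.8825 is ≥ 71 and < 90 → Proficient

Proficient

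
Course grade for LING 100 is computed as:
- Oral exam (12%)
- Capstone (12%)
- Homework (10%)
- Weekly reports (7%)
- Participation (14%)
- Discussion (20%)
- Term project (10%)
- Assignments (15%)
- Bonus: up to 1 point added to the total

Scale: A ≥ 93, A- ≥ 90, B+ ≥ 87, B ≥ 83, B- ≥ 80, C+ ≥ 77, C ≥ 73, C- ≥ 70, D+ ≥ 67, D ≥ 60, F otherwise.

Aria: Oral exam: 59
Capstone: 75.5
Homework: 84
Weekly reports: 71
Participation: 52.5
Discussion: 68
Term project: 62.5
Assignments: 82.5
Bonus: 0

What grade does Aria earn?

D+

Weighted total:
  Oral exam 59 × 0.12 = 7.08
  Capstone 75.5 × 0.12 = 9.06
  Homework 84 × 0.1 = 8.4
  Weekly reports 71 × 0.07 = 4.97
  Participation 52.5 × 0.14 = 7.35
  Discussion 68 × 0.2 = 13.6
  Term project 62.5 × 0.1 = 6.25
  Assignments 82.5 × 0.15 = 12.375
Sum = 69.085
Bonus: 69.085 + 0 = 69.085
69.085 is ≥ 67 and < 70 → D+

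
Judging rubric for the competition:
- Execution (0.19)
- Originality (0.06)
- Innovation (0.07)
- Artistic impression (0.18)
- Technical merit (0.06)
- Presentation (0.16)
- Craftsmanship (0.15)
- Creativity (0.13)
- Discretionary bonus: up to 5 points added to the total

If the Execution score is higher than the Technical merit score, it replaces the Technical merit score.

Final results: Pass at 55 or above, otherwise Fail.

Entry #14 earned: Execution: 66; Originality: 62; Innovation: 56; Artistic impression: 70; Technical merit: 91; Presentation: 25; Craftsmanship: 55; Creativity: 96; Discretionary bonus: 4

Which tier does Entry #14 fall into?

Pass

Execution (66) ≤ Technical merit (91), so Technical merit stays at 91.
Weighted total:
  Execution 66 × 0.19 = 12.54
  Originality 62 × 0.06 = 3.72
  Innovation 56 × 0.07 = 3.92
  Artistic impression 70 × 0.18 = 12.6
  Technical merit 91 × 0.06 = 5.46
  Presentation 25 × 0.16 = 4
  Craftsmanship 55 × 0.15 = 8.25
  Creativity 96 × 0.13 = 12.48
Sum = 62.97
Discretionary bonus: 62.97 + 4 = 66.97
66.97 ≥ 55 → Pass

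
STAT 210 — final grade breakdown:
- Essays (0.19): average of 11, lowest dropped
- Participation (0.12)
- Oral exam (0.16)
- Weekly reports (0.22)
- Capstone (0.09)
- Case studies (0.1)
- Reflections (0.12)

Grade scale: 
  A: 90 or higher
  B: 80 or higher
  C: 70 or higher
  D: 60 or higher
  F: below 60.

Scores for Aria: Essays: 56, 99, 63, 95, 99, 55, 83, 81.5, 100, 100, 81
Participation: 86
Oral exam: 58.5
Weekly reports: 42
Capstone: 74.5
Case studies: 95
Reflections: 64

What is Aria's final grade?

D

Essays: drop 55 → average of remaining 10 = 857.5/10 = 85.75
Weighted total:
  Essays 85.75 × 0.19 = 16.2925
  Participation 86 × 0.12 = 10.32
  Oral exam 58.5 × 0.16 = 9.36
  Weekly reports 42 × 0.22 = 9.24
  Capstone 74.5 × 0.09 = 6.705
  Case studies 95 × 0.1 = 9.5
  Reflections 64 × 0.12 = 7.68
Sum = 69.0975
69.0975 is ≥ 60 and < 70 → D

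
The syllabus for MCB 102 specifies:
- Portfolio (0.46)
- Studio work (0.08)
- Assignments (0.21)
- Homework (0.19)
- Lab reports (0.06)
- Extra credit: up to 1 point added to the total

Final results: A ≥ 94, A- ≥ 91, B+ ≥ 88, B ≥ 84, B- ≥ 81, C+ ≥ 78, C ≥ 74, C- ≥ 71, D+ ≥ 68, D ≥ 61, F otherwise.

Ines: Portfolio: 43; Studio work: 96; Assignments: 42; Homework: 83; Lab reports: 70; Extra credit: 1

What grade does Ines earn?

Weighted total:
  Portfolio 43 × 0.46 = 19.78
  Studio work 96 × 0.08 = 7.68
  Assignments 42 × 0.21 = 8.82
  Homework 83 × 0.19 = 15.77
  Lab reports 70 × 0.06 = 4.2
Sum = 56.25
Extra credit: 56.25 + 1 = 57.25
57.25 < 61 → F

F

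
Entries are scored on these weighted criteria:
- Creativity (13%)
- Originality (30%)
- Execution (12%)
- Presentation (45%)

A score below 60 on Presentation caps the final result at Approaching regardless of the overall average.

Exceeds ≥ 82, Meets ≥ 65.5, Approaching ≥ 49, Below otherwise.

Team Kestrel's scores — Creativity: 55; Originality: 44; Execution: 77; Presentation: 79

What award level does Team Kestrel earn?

Presentation score 79 ≥ 60: minimum met.
Weighted total:
  Creativity 55 × 0.13 = 7.15
  Originality 44 × 0.3 = 13.2
  Execution 77 × 0.12 = 9.24
  Presentation 79 × 0.45 = 35.55
Sum = 65.14
65.14 is ≥ 49 and < 65.5 → Approaching

Approaching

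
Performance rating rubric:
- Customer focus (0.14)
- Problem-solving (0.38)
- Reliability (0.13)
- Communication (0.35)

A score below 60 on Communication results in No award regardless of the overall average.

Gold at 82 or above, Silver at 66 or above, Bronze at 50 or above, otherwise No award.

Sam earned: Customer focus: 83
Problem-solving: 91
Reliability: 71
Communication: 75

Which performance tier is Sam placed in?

Silver

Communication score 75 ≥ 60: minimum met.
Weighted total:
  Customer focus 83 × 0.14 = 11.62
  Problem-solving 91 × 0.38 = 34.58
  Reliability 71 × 0.13 = 9.23
  Communication 75 × 0.35 = 26.25
Sum = 81.68
81.68 is ≥ 66 and < 82 → Silver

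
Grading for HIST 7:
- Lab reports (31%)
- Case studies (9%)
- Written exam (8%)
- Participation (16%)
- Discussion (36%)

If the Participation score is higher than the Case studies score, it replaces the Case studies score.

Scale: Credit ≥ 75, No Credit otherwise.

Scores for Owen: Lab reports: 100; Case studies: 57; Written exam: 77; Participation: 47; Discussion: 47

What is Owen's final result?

No Credit

Participation (47) ≤ Case studies (57), so Case studies stays at 57.
Weighted total:
  Lab reports 100 × 0.31 = 31
  Case studies 57 × 0.09 = 5.13
  Written exam 77 × 0.08 = 6.16
  Participation 47 × 0.16 = 7.52
  Discussion 47 × 0.36 = 16.92
Sum = 66.73
66.73 < 75 → No Credit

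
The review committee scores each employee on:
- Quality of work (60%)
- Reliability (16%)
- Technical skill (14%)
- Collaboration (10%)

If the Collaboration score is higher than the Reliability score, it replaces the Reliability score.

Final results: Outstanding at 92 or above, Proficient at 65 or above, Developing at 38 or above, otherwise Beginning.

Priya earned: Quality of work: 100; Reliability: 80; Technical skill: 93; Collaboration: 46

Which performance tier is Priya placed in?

Proficient

Collaboration (46) ≤ Reliability (80), so Reliability stays at 80.
Weighted total:
  Quality of work 100 × 0.6 = 60
  Reliability 80 × 0.16 = 12.8
  Technical skill 93 × 0.14 = 13.02
  Collaboration 46 × 0.1 = 4.6
Sum = 90.42
90.42 is ≥ 65 and < 92 → Proficient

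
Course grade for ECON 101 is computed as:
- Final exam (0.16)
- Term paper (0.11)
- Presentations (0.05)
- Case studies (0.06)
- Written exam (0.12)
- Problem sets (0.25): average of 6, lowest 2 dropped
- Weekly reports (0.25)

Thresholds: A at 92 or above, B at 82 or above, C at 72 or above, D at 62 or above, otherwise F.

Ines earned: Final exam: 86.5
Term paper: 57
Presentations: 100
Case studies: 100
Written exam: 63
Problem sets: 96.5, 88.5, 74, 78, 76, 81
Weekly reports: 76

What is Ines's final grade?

C

Problem sets: drop 74, 76 → average of remaining 4 = 344/4 = 86
Weighted total:
  Final exam 86.5 × 0.16 = 13.84
  Term paper 57 × 0.11 = 6.27
  Presentations 100 × 0.05 = 5
  Case studies 100 × 0.06 = 6
  Written exam 63 × 0.12 = 7.56
  Problem sets 86 × 0.25 = 21.5
  Weekly reports 76 × 0.25 = 19
Sum = 79.17
79.17 is ≥ 72 and < 82 → C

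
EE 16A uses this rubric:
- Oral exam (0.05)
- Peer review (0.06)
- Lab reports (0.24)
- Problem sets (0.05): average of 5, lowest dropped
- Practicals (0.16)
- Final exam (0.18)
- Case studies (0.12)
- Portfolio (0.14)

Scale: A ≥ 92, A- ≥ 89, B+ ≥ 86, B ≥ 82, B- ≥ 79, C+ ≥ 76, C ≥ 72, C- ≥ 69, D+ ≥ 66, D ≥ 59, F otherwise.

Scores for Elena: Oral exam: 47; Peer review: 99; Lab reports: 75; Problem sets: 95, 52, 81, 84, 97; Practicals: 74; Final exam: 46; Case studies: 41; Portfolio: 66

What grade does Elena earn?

D

Problem sets: drop 52 → average of remaining 4 = 357/4 = 89.25
Weighted total:
  Oral exam 47 × 0.05 = 2.35
  Peer review 99 × 0.06 = 5.94
  Lab reports 75 × 0.24 = 18
  Problem sets 89.25 × 0.05 = 4.4625
  Practicals 74 × 0.16 = 11.84
  Final exam 46 × 0.18 = 8.28
  Case studies 41 × 0.12 = 4.92
  Portfolio 66 × 0.14 = 9.24
Sum = 65.0325
65.0325 is ≥ 59 and < 66 → D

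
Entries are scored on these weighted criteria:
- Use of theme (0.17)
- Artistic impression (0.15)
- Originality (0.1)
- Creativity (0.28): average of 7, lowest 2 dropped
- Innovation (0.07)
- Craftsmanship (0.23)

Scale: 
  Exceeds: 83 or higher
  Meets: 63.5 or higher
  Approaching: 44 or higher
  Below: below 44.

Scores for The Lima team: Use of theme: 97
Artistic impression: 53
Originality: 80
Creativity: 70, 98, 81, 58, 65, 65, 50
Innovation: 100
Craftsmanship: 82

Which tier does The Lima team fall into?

Creativity: drop 50, 58 → average of remaining 5 = 379/5 = 75.8
Weighted total:
  Use of theme 97 × 0.17 = 16.49
  Artistic impression 53 × 0.15 = 7.95
  Originality 80 × 0.1 = 8
  Creativity 75.8 × 0.28 = 21.224
  Innovation 100 × 0.07 = 7
  Craftsmanship 82 × 0.23 = 18.86
Sum = 79.524
79.524 is ≥ 63.5 and < 83 → Meets

Meets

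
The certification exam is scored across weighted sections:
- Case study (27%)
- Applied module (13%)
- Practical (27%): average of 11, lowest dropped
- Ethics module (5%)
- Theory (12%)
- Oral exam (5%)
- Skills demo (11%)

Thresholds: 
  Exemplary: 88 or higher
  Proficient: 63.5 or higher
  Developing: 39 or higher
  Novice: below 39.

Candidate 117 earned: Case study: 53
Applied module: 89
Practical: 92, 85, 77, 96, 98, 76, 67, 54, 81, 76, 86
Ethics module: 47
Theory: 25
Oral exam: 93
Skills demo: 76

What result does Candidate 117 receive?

Proficient

Practical: drop 54 → average of remaining 10 = 834/10 = 83.4
Weighted total:
  Case study 53 × 0.27 = 14.31
  Applied module 89 × 0.13 = 11.57
  Practical 83.4 × 0.27 = 22.518
  Ethics module 47 × 0.05 = 2.35
  Theory 25 × 0.12 = 3
  Oral exam 93 × 0.05 = 4.65
  Skills demo 76 × 0.11 = 8.36
Sum = 66.758
66.758 is ≥ 63.5 and < 88 → Proficient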